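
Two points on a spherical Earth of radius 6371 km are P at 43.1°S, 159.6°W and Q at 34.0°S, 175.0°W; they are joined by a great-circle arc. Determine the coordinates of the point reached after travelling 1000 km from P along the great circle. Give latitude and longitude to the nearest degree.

≈ 38°S, 169°W

Convert each endpoint to a unit vector on the sphere (x = cos φ cos λ, y = cos φ sin λ, z = sin φ).
The central angle between the endpoints is δ = arccos(p₁·p₂) ≈ 0.263 rad (15.1°). The total great-circle distance is δ·R ≈ 0.263 × 6371 ≈ 1674 km, so the target fraction is f = 1000/1674 ≈ 0.597.
Interpolate at f ≈ 0.597 with slerp weights a = sin((1−f)δ)/sin δ ≈ 0.407, b = sin(fδ)/sin δ ≈ 0.602.
p = a·p₁ + b·p₂ ≈ (-0.775, -0.147, -0.614); φ = arcsin(p_z) ≈ -37.90°, λ = atan2(p_y, p_x) ≈ -169.27°.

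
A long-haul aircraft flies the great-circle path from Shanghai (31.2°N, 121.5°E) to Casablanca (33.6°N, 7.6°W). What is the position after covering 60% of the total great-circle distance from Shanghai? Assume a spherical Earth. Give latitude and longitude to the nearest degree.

≈ 55°N, 41°E

From cos δ = sin φ₁ sin φ₂ + cos φ₁ cos φ₂ cos Δλ, the central angle is δ ≈ 1.734 rad (99.4°).
Interpolate at f = 0.60 with slerp weights a = sin((1−f)δ)/sin δ ≈ 0.648, b = sin(fδ)/sin δ ≈ 0.874.
p = a·p₁ + b·p₂ ≈ (0.432, 0.376, 0.820); φ = arcsin(p_z) ≈ 55.04°, λ = atan2(p_y, p_x) ≈ 41.04°.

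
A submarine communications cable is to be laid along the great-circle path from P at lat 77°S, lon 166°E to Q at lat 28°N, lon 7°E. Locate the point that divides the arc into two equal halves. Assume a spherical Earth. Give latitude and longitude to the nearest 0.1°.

≈ lat 36.7°S, lon 13.8°E

The haversine formula gives a central angle δ ≈ 2.269 rad (130.0°) between the endpoints.
Interpolate at f = 1/2 with slerp weights a = sin((1−f)δ)/sin δ ≈ 1.183, b = sin(fδ)/sin δ ≈ 1.183.
p = a·p₁ + b·p₂ ≈ (0.779, 0.192, -0.597); φ = arcsin(p_z) ≈ -36.68°, λ = atan2(p_y, p_x) ≈ 13.83°.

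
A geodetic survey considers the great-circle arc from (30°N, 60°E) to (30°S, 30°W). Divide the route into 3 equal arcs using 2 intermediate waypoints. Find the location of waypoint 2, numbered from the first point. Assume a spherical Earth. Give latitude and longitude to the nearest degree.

Write both endpoints as unit vectors p₁, p₂ with components (cos φ cos λ, cos φ sin λ, sin φ).
The central angle between the endpoints is δ = arccos(p₁·p₂) ≈ 1.823 rad (104.5°).
Interpolate at f = 2/3 with slerp weights a = sin((1−f)δ)/sin δ ≈ 0.590, b = sin(fδ)/sin δ ≈ 0.968.
p = a·p₁ + b·p₂ ≈ (0.982, 0.023, -0.189); φ = arcsin(p_z) ≈ -10.91°, λ = atan2(p_y, p_x) ≈ 1.35°.

≈ (11°S, 1°E)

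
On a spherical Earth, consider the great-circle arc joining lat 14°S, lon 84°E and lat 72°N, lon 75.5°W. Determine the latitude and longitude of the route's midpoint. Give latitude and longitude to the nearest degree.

Convert each endpoint to a unit vector on the sphere (x = cos φ cos λ, y = cos φ sin λ, z = sin φ).
The central angle between the endpoints is δ = arccos(p₁·p₂) ≈ 2.107 rad (120.7°).
Interpolate at f = 1/2 with slerp weights a = sin((1−f)δ)/sin δ ≈ 1.011, b = sin(fδ)/sin δ ≈ 1.011.
p = a·p₁ + b·p₂ ≈ (0.181, 0.673, 0.717); φ = arcsin(p_z) ≈ 45.81°, λ = atan2(p_y, p_x) ≈ 74.97°.

≈ lat 46°N, lon 75°E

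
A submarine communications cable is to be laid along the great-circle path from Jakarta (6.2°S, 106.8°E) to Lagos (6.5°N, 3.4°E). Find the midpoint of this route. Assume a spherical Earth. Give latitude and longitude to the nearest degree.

The haversine formula gives a central angle δ ≈ 1.814 rad (104.0°) between the endpoints.
Interpolate at f = 1/2 with slerp weights a = sin((1−f)δ)/sin δ ≈ 0.812, b = sin(fδ)/sin δ ≈ 0.812.
p = a·p₁ + b·p₂ ≈ (0.572, 0.820, 0.004); φ = arcsin(p_z) ≈ 0.24°, λ = atan2(p_y, p_x) ≈ 55.12°.

≈ 0°N, 55°E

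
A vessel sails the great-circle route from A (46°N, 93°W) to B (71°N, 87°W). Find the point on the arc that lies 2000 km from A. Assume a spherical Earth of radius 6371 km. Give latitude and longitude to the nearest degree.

Write both endpoints as unit vectors p₁, p₂ with components (cos φ cos λ, cos φ sin λ, sin φ).
The central angle between the endpoints is δ = arccos(p₁·p₂) ≈ 0.439 rad (25.2°). The total great-circle distance is δ·R ≈ 0.439 × 6371 ≈ 2798 km, so the target fraction is f = 2000/2798 ≈ 0.715.
Interpolate at f ≈ 0.715 with slerp weights a = sin((1−f)δ)/sin δ ≈ 0.294, b = sin(fδ)/sin δ ≈ 0.726.
p = a·p₁ + b·p₂ ≈ (0.002, -0.440, 0.898); φ = arcsin(p_z) ≈ 63.90°, λ = atan2(p_y, p_x) ≈ -89.78°.

≈ (64°N, 90°W)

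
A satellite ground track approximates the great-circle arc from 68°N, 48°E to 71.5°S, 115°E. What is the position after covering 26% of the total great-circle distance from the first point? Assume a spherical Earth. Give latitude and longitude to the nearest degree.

The haversine formula gives a central angle δ ≈ 2.555 rad (146.4°) between the endpoints.
Interpolate at f = 0.26 with slerp weights a = sin((1−f)δ)/sin δ ≈ 1.715, b = sin(fδ)/sin δ ≈ 1.114.
p = a·p₁ + b·p₂ ≈ (0.281, 0.798, 0.534); φ = arcsin(p_z) ≈ 32.27°, λ = atan2(p_y, p_x) ≈ 70.63°.

≈ 32°N, 71°E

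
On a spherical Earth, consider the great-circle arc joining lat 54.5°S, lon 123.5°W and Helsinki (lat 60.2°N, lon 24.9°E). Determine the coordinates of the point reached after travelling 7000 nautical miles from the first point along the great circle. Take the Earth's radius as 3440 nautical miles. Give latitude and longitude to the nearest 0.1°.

≈ lat 39.4°N, lon 42.4°W

From cos δ = sin φ₁ sin φ₂ + cos φ₁ cos φ₂ cos Δλ, the central angle is δ ≈ 2.831 rad (162.2°). The total great-circle distance is δ·R ≈ 2.831 × 3440 ≈ 9740 nmi, so the target fraction is f = 7000/9740 ≈ 0.719.
Interpolate at f ≈ 0.719 with slerp weights a = sin((1−f)δ)/sin δ ≈ 2.342, b = sin(fδ)/sin δ ≈ 2.929.
p = a·p₁ + b·p₂ ≈ (0.570, -0.521, 0.635); φ = arcsin(p_z) ≈ 39.45°, λ = atan2(p_y, p_x) ≈ -42.44°.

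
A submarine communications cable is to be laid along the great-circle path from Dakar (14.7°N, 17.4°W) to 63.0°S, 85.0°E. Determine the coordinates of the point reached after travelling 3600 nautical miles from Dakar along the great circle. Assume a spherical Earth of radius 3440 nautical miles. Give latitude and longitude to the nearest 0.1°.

Convert each endpoint to a unit vector on the sphere (x = cos φ cos λ, y = cos φ sin λ, z = sin φ).
The central angle between the endpoints is δ = arccos(p₁·p₂) ≈ 1.897 rad (108.7°). The total great-circle distance is δ·R ≈ 1.897 × 3440 ≈ 6525 nmi, so the target fraction is f = 3600/6525 ≈ 0.552.
Interpolate at f ≈ 0.552 with slerp weights a = sin((1−f)δ)/sin δ ≈ 0.793, b = sin(fδ)/sin δ ≈ 0.914.
p = a·p₁ + b·p₂ ≈ (0.768, 0.184, -0.613); φ = arcsin(p_z) ≈ -37.80°, λ = atan2(p_y, p_x) ≈ 13.45°.

≈ 37.8°S, 13.5°E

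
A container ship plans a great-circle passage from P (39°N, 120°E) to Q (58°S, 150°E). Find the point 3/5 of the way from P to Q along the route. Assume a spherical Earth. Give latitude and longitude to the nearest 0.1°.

≈ (19.6°S, 134.3°E)

Write both endpoints as unit vectors p₁, p₂ with components (cos φ cos λ, cos φ sin λ, sin φ).
The central angle between the endpoints is δ = arccos(p₁·p₂) ≈ 1.749 rad (100.2°).
Interpolate at f = 3/5 with slerp weights a = sin((1−f)δ)/sin δ ≈ 0.654, b = sin(fδ)/sin δ ≈ 0.881.
p = a·p₁ + b·p₂ ≈ (-0.658, 0.674, -0.335); φ = arcsin(p_z) ≈ -19.60°, λ = atan2(p_y, p_x) ≈ 134.35°.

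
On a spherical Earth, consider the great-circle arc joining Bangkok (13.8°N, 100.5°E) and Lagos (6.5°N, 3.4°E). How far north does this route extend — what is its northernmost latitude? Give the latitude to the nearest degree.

≈ 16°N

The great circle lies in the plane with unit normal n̂ = (p₁ × p₂)/|p₁ × p₂|.
Here n̂_z ≈ -0.962; the vertex latitude is φ_max = arccos|n̂_z| ≈ 15.9°.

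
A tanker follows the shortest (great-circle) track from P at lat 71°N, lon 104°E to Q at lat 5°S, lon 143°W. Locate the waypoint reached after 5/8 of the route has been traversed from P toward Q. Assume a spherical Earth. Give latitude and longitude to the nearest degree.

The haversine formula gives a central angle δ ≈ 1.781 rad (102.1°) between the endpoints.
Interpolate at f = 5/8 with slerp weights a = sin((1−f)δ)/sin δ ≈ 0.633, b = sin(fδ)/sin δ ≈ 0.918.
p = a·p₁ + b·p₂ ≈ (-0.780, -0.350, 0.519); φ = arcsin(p_z) ≈ 31.26°, λ = atan2(p_y, p_x) ≈ -155.83°.

≈ lat 31°N, lon 156°W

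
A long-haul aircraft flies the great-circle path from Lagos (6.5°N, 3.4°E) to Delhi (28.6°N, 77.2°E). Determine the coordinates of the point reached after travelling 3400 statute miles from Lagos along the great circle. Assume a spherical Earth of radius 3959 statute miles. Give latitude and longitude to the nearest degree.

≈ (25°N, 51°E)

Convert each endpoint to a unit vector on the sphere (x = cos φ cos λ, y = cos φ sin λ, z = sin φ).
The central angle between the endpoints is δ = arccos(p₁·p₂) ≈ 1.269 rad (72.7°). The total great-circle distance is δ·R ≈ 1.269 × 3959 ≈ 5023 mi, so the target fraction is f = 3400/5023 ≈ 0.677.
Interpolate at f ≈ 0.677 with slerp weights a = sin((1−f)δ)/sin δ ≈ 0.417, b = sin(fδ)/sin δ ≈ 0.793.
p = a·p₁ + b·p₂ ≈ (0.568, 0.704, 0.427); φ = arcsin(p_z) ≈ 25.27°, λ = atan2(p_y, p_x) ≈ 51.07°.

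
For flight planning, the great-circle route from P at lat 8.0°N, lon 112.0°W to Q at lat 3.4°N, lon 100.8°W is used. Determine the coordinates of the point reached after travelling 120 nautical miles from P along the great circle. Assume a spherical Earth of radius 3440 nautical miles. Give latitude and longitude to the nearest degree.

≈ lat 7°N, lon 110°W

From cos δ = sin φ₁ sin φ₂ + cos φ₁ cos φ₂ cos Δλ, the central angle is δ ≈ 0.210 rad (12.1°). The total great-circle distance is δ·R ≈ 0.210 × 3440 ≈ 724 nmi, so the target fraction is f = 120/724 ≈ 0.166.
Interpolate at f ≈ 0.166 with slerp weights a = sin((1−f)δ)/sin δ ≈ 0.836, b = sin(fδ)/sin δ ≈ 0.167.
p = a·p₁ + b·p₂ ≈ (-0.341, -0.931, 0.126); φ = arcsin(p_z) ≈ 7.25°, λ = atan2(p_y, p_x) ≈ -110.13°.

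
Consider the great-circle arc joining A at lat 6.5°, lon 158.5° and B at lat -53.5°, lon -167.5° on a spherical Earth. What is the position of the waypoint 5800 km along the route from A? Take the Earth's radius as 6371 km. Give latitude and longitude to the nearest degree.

≈ lat -41°, lon -179°

Convert each endpoint to a unit vector on the sphere (x = cos φ cos λ, y = cos φ sin λ, z = sin φ).
The central angle between the endpoints is δ = arccos(p₁·p₂) ≈ 1.160 rad (66.5°). The total great-circle distance is δ·R ≈ 1.160 × 6371 ≈ 7393 km, so the target fraction is f = 5800/7393 ≈ 0.785.
Interpolate at f ≈ 0.785 with slerp weights a = sin((1−f)δ)/sin δ ≈ 0.270, b = sin(fδ)/sin δ ≈ 0.861.
p = a·p₁ + b·p₂ ≈ (-0.750, -0.013, -0.662); φ = arcsin(p_z) ≈ -41.44°, λ = atan2(p_y, p_x) ≈ -179.04°.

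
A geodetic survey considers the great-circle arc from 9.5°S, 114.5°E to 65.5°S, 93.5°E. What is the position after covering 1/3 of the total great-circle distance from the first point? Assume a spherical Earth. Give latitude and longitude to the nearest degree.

From cos δ = sin φ₁ sin φ₂ + cos φ₁ cos φ₂ cos Δλ, the central angle is δ ≈ 1.010 rad (57.9°).
Interpolate at f = 1/3 with slerp weights a = sin((1−f)δ)/sin δ ≈ 0.736, b = sin(fδ)/sin δ ≈ 0.390.
p = a·p₁ + b·p₂ ≈ (-0.311, 0.822, -0.476); φ = arcsin(p_z) ≈ -28.46°, λ = atan2(p_y, p_x) ≈ 110.72°.

≈ 28°S, 111°E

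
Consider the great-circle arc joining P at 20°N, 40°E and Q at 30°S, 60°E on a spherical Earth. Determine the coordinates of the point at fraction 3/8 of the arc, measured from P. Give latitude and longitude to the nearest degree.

≈ 1°N, 47°E

The haversine formula gives a central angle δ ≈ 0.935 rad (53.6°) between the endpoints.
Interpolate at f = 3/8 with slerp weights a = sin((1−f)δ)/sin δ ≈ 0.686, b = sin(fδ)/sin δ ≈ 0.427.
p = a·p₁ + b·p₂ ≈ (0.678, 0.734, 0.021); φ = arcsin(p_z) ≈ 1.21°, λ = atan2(p_y, p_x) ≈ 47.27°.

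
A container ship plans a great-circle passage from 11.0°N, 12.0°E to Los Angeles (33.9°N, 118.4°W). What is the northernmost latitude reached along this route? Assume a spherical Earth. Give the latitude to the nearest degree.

The great circle lies in the plane with unit normal n̂ = (p₁ × p₂)/|p₁ × p₂|.
Here n̂_z ≈ -0.684; the vertex latitude is φ_max = arccos|n̂_z| ≈ 46.8°.

≈ 47°N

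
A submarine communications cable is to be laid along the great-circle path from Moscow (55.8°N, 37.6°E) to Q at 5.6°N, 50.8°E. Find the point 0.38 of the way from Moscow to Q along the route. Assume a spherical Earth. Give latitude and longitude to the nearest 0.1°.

Convert each endpoint to a unit vector on the sphere (x = cos φ cos λ, y = cos φ sin λ, z = sin φ).
The central angle between the endpoints is δ = arccos(p₁·p₂) ≈ 0.895 rad (51.3°).
Interpolate at f = 0.38 with slerp weights a = sin((1−f)δ)/sin δ ≈ 0.675, b = sin(fδ)/sin δ ≈ 0.428.
p = a·p₁ + b·p₂ ≈ (0.570, 0.561, 0.600); φ = arcsin(p_z) ≈ 36.89°, λ = atan2(p_y, p_x) ≈ 44.58°.

≈ 36.9°N, 44.6°E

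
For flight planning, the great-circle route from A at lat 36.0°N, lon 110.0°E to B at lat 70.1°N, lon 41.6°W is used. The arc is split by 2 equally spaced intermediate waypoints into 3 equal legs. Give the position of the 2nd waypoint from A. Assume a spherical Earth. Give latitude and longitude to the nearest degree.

≈ lat 80°N, lon 62°E

Convert each endpoint to a unit vector on the sphere (x = cos φ cos λ, y = cos φ sin λ, z = sin φ).
The central angle between the endpoints is δ = arccos(p₁·p₂) ≈ 1.255 rad (71.9°).
Interpolate at f = 2/3 with slerp weights a = sin((1−f)δ)/sin δ ≈ 0.427, b = sin(fδ)/sin δ ≈ 0.781.
p = a·p₁ + b·p₂ ≈ (0.081, 0.148, 0.986); φ = arcsin(p_z) ≈ 80.28°, λ = atan2(p_y, p_x) ≈ 61.51°.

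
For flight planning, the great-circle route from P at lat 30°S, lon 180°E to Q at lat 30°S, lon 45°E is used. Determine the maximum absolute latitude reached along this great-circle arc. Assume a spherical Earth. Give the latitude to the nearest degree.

The great circle lies in the plane with unit normal n̂ = (p₁ × p₂)/|p₁ × p₂|.
Here n̂_z ≈ -0.552; the vertex latitude is φ_max = arccos|n̂_z| ≈ 56.5°.
Check via Clairaut: cos φ_max = |cos φ₁| · sin C = cos(30.0°)·sin(140.4°) ≈ 0.552, again giving ≈ 56.5°.

≈ 56°S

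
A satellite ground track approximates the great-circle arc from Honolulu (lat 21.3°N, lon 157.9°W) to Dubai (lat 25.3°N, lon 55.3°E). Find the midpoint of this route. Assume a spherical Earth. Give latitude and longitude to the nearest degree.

≈ lat 56°N, lon 132°E

The haversine formula gives a central angle δ ≈ 2.153 rad (123.3°) between the endpoints.
Interpolate at f = 1/2 with slerp weights a = sin((1−f)δ)/sin δ ≈ 1.054, b = sin(fδ)/sin δ ≈ 1.054.
p = a·p₁ + b·p₂ ≈ (-0.367, 0.414, 0.833); φ = arcsin(p_z) ≈ 56.41°, λ = atan2(p_y, p_x) ≈ 131.59°.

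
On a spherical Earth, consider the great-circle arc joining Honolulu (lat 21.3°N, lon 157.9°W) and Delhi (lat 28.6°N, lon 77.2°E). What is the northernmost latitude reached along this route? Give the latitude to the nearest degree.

≈ 45°N

The great circle lies in the plane with unit normal n̂ = (p₁ × p₂)/|p₁ × p₂|.
Here n̂_z ≈ -0.702; the vertex latitude is φ_max = arccos|n̂_z| ≈ 45.4°.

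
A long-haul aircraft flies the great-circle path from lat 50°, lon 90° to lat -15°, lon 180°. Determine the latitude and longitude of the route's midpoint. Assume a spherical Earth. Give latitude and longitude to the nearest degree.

≈ lat 24°, lon 146°

Convert each endpoint to a unit vector on the sphere (x = cos φ cos λ, y = cos φ sin λ, z = sin φ).
The central angle between the endpoints is δ = arccos(p₁·p₂) ≈ 1.770 rad (101.4°).
Interpolate at f = 1/2 with slerp weights a = sin((1−f)δ)/sin δ ≈ 0.790, b = sin(fδ)/sin δ ≈ 0.790.
p = a·p₁ + b·p₂ ≈ (-0.763, 0.508, 0.401); φ = arcsin(p_z) ≈ 23.61°, λ = atan2(p_y, p_x) ≈ 146.36°.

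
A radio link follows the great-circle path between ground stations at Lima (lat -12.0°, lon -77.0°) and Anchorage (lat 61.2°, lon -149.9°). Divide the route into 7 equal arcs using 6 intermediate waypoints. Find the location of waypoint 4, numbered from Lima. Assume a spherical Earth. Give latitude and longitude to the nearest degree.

From cos δ = sin φ₁ sin φ₂ + cos φ₁ cos φ₂ cos Δλ, the central angle is δ ≈ 1.614 rad (92.5°).
Interpolate at f = 4/7 with slerp weights a = sin((1−f)δ)/sin δ ≈ 0.639, b = sin(fδ)/sin δ ≈ 0.798.
p = a·p₁ + b·p₂ ≈ (-0.192, -0.801, 0.566); φ = arcsin(p_z) ≈ 34.50°, λ = atan2(p_y, p_x) ≈ -103.48°.

≈ lat 35°, lon -103°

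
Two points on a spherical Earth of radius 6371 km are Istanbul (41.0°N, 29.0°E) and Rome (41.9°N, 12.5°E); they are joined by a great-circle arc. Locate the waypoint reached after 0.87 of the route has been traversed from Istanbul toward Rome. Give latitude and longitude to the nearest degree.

From cos δ = sin φ₁ sin φ₂ + cos φ₁ cos φ₂ cos Δλ, the central angle is δ ≈ 0.216 rad (12.4°).
Interpolate at f = 0.87 with slerp weights a = sin((1−f)δ)/sin δ ≈ 0.131, b = sin(fδ)/sin δ ≈ 0.872.
p = a·p₁ + b·p₂ ≈ (0.720, 0.188, 0.668); φ = arcsin(p_z) ≈ 41.92°, λ = atan2(p_y, p_x) ≈ 14.66°.

≈ 42°N, 15°E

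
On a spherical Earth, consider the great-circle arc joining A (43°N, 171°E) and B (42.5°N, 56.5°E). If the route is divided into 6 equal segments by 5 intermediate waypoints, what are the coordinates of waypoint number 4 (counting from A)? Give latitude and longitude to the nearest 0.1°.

≈ (57.2°N, 89.4°E)

Write both endpoints as unit vectors p₁, p₂ with components (cos φ cos λ, cos φ sin λ, sin φ).
The central angle between the endpoints is δ = arccos(p₁·p₂) ≈ 1.331 rad (76.3°).
Interpolate at f = 4/6 with slerp weights a = sin((1−f)δ)/sin δ ≈ 0.442, b = sin(fδ)/sin δ ≈ 0.798.
p = a·p₁ + b·p₂ ≈ (0.006, 0.541, 0.841); φ = arcsin(p_z) ≈ 57.22°, λ = atan2(p_y, p_x) ≈ 89.41°.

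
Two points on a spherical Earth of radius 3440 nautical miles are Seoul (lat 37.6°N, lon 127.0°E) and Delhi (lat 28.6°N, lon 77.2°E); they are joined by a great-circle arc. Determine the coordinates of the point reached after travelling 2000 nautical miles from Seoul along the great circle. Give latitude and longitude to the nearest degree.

Write both endpoints as unit vectors p₁, p₂ with components (cos φ cos λ, cos φ sin λ, sin φ).
The central angle between the endpoints is δ = arccos(p₁·p₂) ≈ 0.736 rad (42.2°). The total great-circle distance is δ·R ≈ 0.736 × 3440 ≈ 2532 nmi, so the target fraction is f = 2000/2532 ≈ 0.790.
Interpolate at f ≈ 0.790 with slerp weights a = sin((1−f)δ)/sin δ ≈ 0.230, b = sin(fδ)/sin δ ≈ 0.818.
p = a·p₁ + b·p₂ ≈ (0.050, 0.846, 0.532); φ = arcsin(p_z) ≈ 32.11°, λ = atan2(p_y, p_x) ≈ 86.64°.

≈ lat 32°N, lon 87°E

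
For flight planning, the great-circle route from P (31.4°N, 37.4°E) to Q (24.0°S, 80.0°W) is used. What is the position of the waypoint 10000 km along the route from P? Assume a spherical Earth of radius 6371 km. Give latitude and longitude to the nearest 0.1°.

The haversine formula gives a central angle δ ≈ 2.178 rad (124.8°) between the endpoints. The total great-circle distance is δ·R ≈ 2.178 × 6371 ≈ 13877 km, so the target fraction is f = 10000/13877 ≈ 0.721.
Interpolate at f ≈ 0.721 with slerp weights a = sin((1−f)δ)/sin δ ≈ 0.696, b = sin(fδ)/sin δ ≈ 1.218.
p = a·p₁ + b·p₂ ≈ (0.665, -0.735, -0.133); φ = arcsin(p_z) ≈ -7.62°, λ = atan2(p_y, p_x) ≈ -47.84°.

≈ (7.6°S, 47.8°W)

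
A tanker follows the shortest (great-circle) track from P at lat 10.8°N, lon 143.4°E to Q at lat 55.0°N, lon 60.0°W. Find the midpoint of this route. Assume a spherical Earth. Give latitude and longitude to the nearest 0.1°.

Write both endpoints as unit vectors p₁, p₂ with components (cos φ cos λ, cos φ sin λ, sin φ).
The central angle between the endpoints is δ = arccos(p₁·p₂) ≈ 1.943 rad (111.3°).
Interpolate at f = 1/2 with slerp weights a = sin((1−f)δ)/sin δ ≈ 0.886, b = sin(fδ)/sin δ ≈ 0.886.
p = a·p₁ + b·p₂ ≈ (-0.445, 0.079, 0.892); φ = arcsin(p_z) ≈ 63.15°, λ = atan2(p_y, p_x) ≈ 169.95°.

≈ lat 63.1°N, lon 170.0°E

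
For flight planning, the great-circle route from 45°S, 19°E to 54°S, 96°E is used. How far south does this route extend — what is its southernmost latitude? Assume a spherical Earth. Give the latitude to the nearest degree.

The great circle lies in the plane with unit normal n̂ = (p₁ × p₂)/|p₁ × p₂|.
Here n̂_z ≈ +0.543; the vertex latitude is φ_max = arccos|n̂_z| ≈ 57.1°.
Check via Clairaut: cos φ_max = |cos φ₁| · sin C = cos(45.0°)·sin(129.9°) ≈ 0.543, again giving ≈ 57.1°.

≈ 57°S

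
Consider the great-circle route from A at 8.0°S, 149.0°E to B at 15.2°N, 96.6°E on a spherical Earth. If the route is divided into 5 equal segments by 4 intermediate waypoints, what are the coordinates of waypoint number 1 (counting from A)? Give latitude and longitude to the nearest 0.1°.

The haversine formula gives a central angle δ ≈ 0.993 rad (56.9°) between the endpoints.
Interpolate at f = 1/5 with slerp weights a = sin((1−f)δ)/sin δ ≈ 0.852, b = sin(fδ)/sin δ ≈ 0.235.
p = a·p₁ + b·p₂ ≈ (-0.749, 0.660, -0.057); φ = arcsin(p_z) ≈ -3.26°, λ = atan2(p_y, p_x) ≈ 138.61°.

≈ 3.3°S, 138.6°E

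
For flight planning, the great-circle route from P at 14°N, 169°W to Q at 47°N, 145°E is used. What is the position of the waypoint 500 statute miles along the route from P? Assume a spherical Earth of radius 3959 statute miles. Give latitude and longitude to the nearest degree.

Convert each endpoint to a unit vector on the sphere (x = cos φ cos λ, y = cos φ sin λ, z = sin φ).
The central angle between the endpoints is δ = arccos(p₁·p₂) ≈ 0.881 rad (50.5°). The total great-circle distance is δ·R ≈ 0.881 × 3959 ≈ 3487 mi, so the target fraction is f = 500/3487 ≈ 0.143.
Interpolate at f ≈ 0.143 with slerp weights a = sin((1−f)δ)/sin δ ≈ 0.888, b = sin(fδ)/sin δ ≈ 0.163.
p = a·p₁ + b·p₂ ≈ (-0.937, -0.101, 0.334); φ = arcsin(p_z) ≈ 19.53°, λ = atan2(p_y, p_x) ≈ -173.88°.

≈ 20°N, 174°W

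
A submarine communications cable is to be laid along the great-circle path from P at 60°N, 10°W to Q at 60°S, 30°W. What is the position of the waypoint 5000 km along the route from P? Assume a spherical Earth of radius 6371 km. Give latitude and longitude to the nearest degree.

Write both endpoints as unit vectors p₁, p₂ with components (cos φ cos λ, cos φ sin λ, sin φ).
The central angle between the endpoints is δ = arccos(p₁·p₂) ≈ 2.112 rad (121.0°). The total great-circle distance is δ·R ≈ 2.112 × 6371 ≈ 13455 km, so the target fraction is f = 5000/13455 ≈ 0.372.
Interpolate at f ≈ 0.372 with slerp weights a = sin((1−f)δ)/sin δ ≈ 1.132, b = sin(fδ)/sin δ ≈ 0.824.
p = a·p₁ + b·p₂ ≈ (0.914, -0.304, 0.266); φ = arcsin(p_z) ≈ 15.46°, λ = atan2(p_y, p_x) ≈ -18.41°.

≈ 15°N, 18°W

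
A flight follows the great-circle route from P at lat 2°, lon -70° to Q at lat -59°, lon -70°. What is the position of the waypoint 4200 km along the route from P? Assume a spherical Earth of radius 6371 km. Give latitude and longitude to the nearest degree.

≈ lat -36°, lon -70°

From cos δ = sin φ₁ sin φ₂ + cos φ₁ cos φ₂ cos Δλ, the central angle is δ ≈ 1.065 rad (61.0°). The total great-circle distance is δ·R ≈ 1.065 × 6371 ≈ 6783 km, so the target fraction is f = 4200/6783 ≈ 0.619.
Interpolate at f ≈ 0.619 with slerp weights a = sin((1−f)δ)/sin δ ≈ 0.451, b = sin(fδ)/sin δ ≈ 0.700.
p = a·p₁ + b·p₂ ≈ (0.277, -0.762, -0.585); φ = arcsin(p_z) ≈ -35.77°, λ = atan2(p_y, p_x) ≈ -70.00°.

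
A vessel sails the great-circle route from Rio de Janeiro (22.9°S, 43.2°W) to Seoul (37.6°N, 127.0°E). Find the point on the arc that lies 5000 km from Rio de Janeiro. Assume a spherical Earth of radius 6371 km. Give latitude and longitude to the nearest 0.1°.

Convert each endpoint to a unit vector on the sphere (x = cos φ cos λ, y = cos φ sin λ, z = sin φ).
The central angle between the endpoints is δ = arccos(p₁·p₂) ≈ 2.846 rad (163.1°). The total great-circle distance is δ·R ≈ 2.846 × 6371 ≈ 18132 km, so the target fraction is f = 5000/18132 ≈ 0.276.
Interpolate at f ≈ 0.276 with slerp weights a = sin((1−f)δ)/sin δ ≈ 3.028, b = sin(fδ)/sin δ ≈ 2.426.
p = a·p₁ + b·p₂ ≈ (0.877, -0.375, 0.302); φ = arcsin(p_z) ≈ 17.56°, λ = atan2(p_y, p_x) ≈ -23.13°.

≈ 17.6°N, 23.1°W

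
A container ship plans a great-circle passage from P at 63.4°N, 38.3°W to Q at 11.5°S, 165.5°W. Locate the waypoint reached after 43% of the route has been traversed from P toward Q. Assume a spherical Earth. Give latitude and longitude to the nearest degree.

Convert each endpoint to a unit vector on the sphere (x = cos φ cos λ, y = cos φ sin λ, z = sin φ).
The central angle between the endpoints is δ = arccos(p₁·p₂) ≈ 2.030 rad (116.3°).
Interpolate at f = 0.43 with slerp weights a = sin((1−f)δ)/sin δ ≈ 1.022, b = sin(fδ)/sin δ ≈ 0.855.
p = a·p₁ + b·p₂ ≈ (-0.452, -0.493, 0.743); φ = arcsin(p_z) ≈ 48.00°, λ = atan2(p_y, p_x) ≈ -132.51°.

≈ 48°N, 133°W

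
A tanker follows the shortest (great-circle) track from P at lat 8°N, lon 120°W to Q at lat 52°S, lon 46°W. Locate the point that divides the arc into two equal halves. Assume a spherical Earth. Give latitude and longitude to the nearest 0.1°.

≈ lat 26.5°S, lon 93.0°W

Write both endpoints as unit vectors p₁, p₂ with components (cos φ cos λ, cos φ sin λ, sin φ).
The central angle between the endpoints is δ = arccos(p₁·p₂) ≈ 1.512 rad (86.7°).
Interpolate at f = 1/2 with slerp weights a = sin((1−f)δ)/sin δ ≈ 0.687, b = sin(fδ)/sin δ ≈ 0.687.
p = a·p₁ + b·p₂ ≈ (-0.046, -0.894, -0.446); φ = arcsin(p_z) ≈ -26.49°, λ = atan2(p_y, p_x) ≈ -92.97°.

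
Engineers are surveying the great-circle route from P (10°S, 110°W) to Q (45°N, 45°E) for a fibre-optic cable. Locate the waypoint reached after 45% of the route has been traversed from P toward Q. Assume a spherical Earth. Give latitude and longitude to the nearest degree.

Write both endpoints as unit vectors p₁, p₂ with components (cos φ cos λ, cos φ sin λ, sin φ).
The central angle between the endpoints is δ = arccos(p₁·p₂) ≈ 2.425 rad (138.9°).
Interpolate at f = 0.45 with slerp weights a = sin((1−f)δ)/sin δ ≈ 1.480, b = sin(fδ)/sin δ ≈ 1.350.
p = a·p₁ + b·p₂ ≈ (0.177, -0.694, 0.698); φ = arcsin(p_z) ≈ 44.26°, λ = atan2(p_y, p_x) ≈ -75.70°.

≈ (44°N, 76°W)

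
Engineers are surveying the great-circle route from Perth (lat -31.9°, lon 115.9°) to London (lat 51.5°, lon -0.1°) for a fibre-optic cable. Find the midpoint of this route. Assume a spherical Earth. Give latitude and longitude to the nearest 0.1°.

Write both endpoints as unit vectors p₁, p₂ with components (cos φ cos λ, cos φ sin λ, sin φ).
The central angle between the endpoints is δ = arccos(p₁·p₂) ≈ 2.272 rad (130.2°).
Interpolate at f = 1/2 with slerp weights a = sin((1−f)δ)/sin δ ≈ 1.187, b = sin(fδ)/sin δ ≈ 1.187.
p = a·p₁ + b·p₂ ≈ (0.299, 0.905, 0.302); φ = arcsin(p_z) ≈ 17.56°, λ = atan2(p_y, p_x) ≈ 71.74°.

≈ lat 17.6°, lon 71.7°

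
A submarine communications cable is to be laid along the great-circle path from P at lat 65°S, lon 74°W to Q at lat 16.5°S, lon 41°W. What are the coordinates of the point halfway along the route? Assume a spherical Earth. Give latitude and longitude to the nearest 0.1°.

The haversine formula gives a central angle δ ≈ 0.931 rad (53.3°) between the endpoints.
Interpolate at f = 1/2 with slerp weights a = sin((1−f)δ)/sin δ ≈ 0.559, b = sin(fδ)/sin δ ≈ 0.559.
p = a·p₁ + b·p₂ ≈ (0.470, -0.579, -0.666); φ = arcsin(p_z) ≈ -41.76°, λ = atan2(p_y, p_x) ≈ -50.94°.

≈ lat 41.8°S, lon 50.9°W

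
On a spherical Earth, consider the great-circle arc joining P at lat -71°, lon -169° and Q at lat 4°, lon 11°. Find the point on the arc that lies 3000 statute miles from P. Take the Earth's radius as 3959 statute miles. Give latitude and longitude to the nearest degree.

Write both endpoints as unit vectors p₁, p₂ with components (cos φ cos λ, cos φ sin λ, sin φ).
The central angle between the endpoints is δ = arccos(p₁·p₂) ≈ 1.972 rad (113.0°). The total great-circle distance is δ·R ≈ 1.972 × 3959 ≈ 7808 mi, so the target fraction is f = 3000/7808 ≈ 0.384.
Interpolate at f ≈ 0.384 with slerp weights a = sin((1−f)δ)/sin δ ≈ 1.018, b = sin(fδ)/sin δ ≈ 0.747.
p = a·p₁ + b·p₂ ≈ (0.406, 0.079, -0.911); φ = arcsin(p_z) ≈ -65.58°, λ = atan2(p_y, p_x) ≈ 11.00°.

≈ lat -66°, lon 11°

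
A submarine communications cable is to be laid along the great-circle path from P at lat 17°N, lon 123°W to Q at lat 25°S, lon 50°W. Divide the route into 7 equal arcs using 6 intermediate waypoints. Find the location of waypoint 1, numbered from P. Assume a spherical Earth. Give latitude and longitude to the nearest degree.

≈ lat 11°N, lon 113°W

The haversine formula gives a central angle δ ≈ 1.441 rad (82.5°) between the endpoints.
Interpolate at f = 1/7 with slerp weights a = sin((1−f)δ)/sin δ ≈ 0.952, b = sin(fδ)/sin δ ≈ 0.206.
p = a·p₁ + b·p₂ ≈ (-0.376, -0.907, 0.191); φ = arcsin(p_z) ≈ 11.03°, λ = atan2(p_y, p_x) ≈ -112.51°.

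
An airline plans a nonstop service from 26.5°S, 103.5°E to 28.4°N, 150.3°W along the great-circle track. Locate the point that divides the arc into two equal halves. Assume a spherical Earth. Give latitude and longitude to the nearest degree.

≈ 2°N, 156°E

Write both endpoints as unit vectors p₁, p₂ with components (cos φ cos λ, cos φ sin λ, sin φ).
The central angle between the endpoints is δ = arccos(p₁·p₂) ≈ 2.017 rad (115.6°).
Interpolate at f = 1/2 with slerp weights a = sin((1−f)δ)/sin δ ≈ 0.938, b = sin(fδ)/sin δ ≈ 0.938.
p = a·p₁ + b·p₂ ≈ (-0.913, 0.407, 0.028); φ = arcsin(p_z) ≈ 1.58°, λ = atan2(p_y, p_x) ≈ 155.94°.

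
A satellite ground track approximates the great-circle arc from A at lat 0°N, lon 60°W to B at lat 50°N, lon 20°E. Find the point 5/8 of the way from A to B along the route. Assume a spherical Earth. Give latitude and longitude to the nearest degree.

The haversine formula gives a central angle δ ≈ 1.459 rad (83.6°) between the endpoints.
Interpolate at f = 5/8 with slerp weights a = sin((1−f)δ)/sin δ ≈ 0.523, b = sin(fδ)/sin δ ≈ 0.796.
p = a·p₁ + b·p₂ ≈ (0.742, -0.278, 0.609); φ = arcsin(p_z) ≈ 37.55°, λ = atan2(p_y, p_x) ≈ -20.56°.

≈ lat 38°N, lon 21°W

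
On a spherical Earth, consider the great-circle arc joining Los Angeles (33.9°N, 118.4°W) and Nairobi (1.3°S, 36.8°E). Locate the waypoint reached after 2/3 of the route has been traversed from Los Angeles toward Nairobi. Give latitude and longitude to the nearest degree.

≈ 37°N, 7°E

The haversine formula gives a central angle δ ≈ 2.443 rad (140.0°) between the endpoints.
Interpolate at f = 2/3 with slerp weights a = sin((1−f)δ)/sin δ ≈ 1.131, b = sin(fδ)/sin δ ≈ 1.553.
p = a·p₁ + b·p₂ ≈ (0.796, 0.104, 0.596); φ = arcsin(p_z) ≈ 36.57°, λ = atan2(p_y, p_x) ≈ 7.44°.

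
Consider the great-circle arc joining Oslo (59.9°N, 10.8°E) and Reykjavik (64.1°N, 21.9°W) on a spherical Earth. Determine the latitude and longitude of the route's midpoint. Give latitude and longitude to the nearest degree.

Write both endpoints as unit vectors p₁, p₂ with components (cos φ cos λ, cos φ sin λ, sin φ).
The central angle between the endpoints is δ = arccos(p₁·p₂) ≈ 0.274 rad (15.7°).
Interpolate at f = 1/2 with slerp weights a = sin((1−f)δ)/sin δ ≈ 0.505, b = sin(fδ)/sin δ ≈ 0.505.
p = a·p₁ + b·p₂ ≈ (0.453, -0.035, 0.891); φ = arcsin(p_z) ≈ 62.96°, λ = atan2(p_y, p_x) ≈ -4.39°.

≈ 63°N, 4°W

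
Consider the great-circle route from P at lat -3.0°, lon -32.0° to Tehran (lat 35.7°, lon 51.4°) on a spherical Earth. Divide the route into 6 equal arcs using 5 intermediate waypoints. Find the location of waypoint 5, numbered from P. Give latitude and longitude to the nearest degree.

From cos δ = sin φ₁ sin φ₂ + cos φ₁ cos φ₂ cos Δλ, the central angle is δ ≈ 1.508 rad (86.4°).
Interpolate at f = 5/6 with slerp weights a = sin((1−f)δ)/sin δ ≈ 0.249, b = sin(fδ)/sin δ ≈ 0.953.
p = a·p₁ + b·p₂ ≈ (0.694, 0.473, 0.543); φ = arcsin(p_z) ≈ 32.89°, λ = atan2(p_y, p_x) ≈ 34.28°.

≈ lat 33°, lon 34°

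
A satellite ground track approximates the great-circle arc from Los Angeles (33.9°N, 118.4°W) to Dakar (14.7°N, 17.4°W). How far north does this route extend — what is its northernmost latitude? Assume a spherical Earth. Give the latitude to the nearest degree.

≈ 38°N

The great circle lies in the plane with unit normal n̂ = (p₁ × p₂)/|p₁ × p₂|.
Here n̂_z ≈ +0.788; the vertex latitude is φ_max = arccos|n̂_z| ≈ 38.0°.
Check via Clairaut: cos φ_max = |cos φ₁| · sin C = cos(33.9°)·sin(71.7°) ≈ 0.788, again giving ≈ 38.0°.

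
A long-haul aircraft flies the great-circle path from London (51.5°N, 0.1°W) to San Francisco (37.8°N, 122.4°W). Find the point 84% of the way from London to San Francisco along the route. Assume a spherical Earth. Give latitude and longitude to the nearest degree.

≈ (48°N, 112°W)

From cos δ = sin φ₁ sin φ₂ + cos φ₁ cos φ₂ cos Δλ, the central angle is δ ≈ 1.352 rad (77.5°).
Interpolate at f = 0.84 with slerp weights a = sin((1−f)δ)/sin δ ≈ 0.220, b = sin(fδ)/sin δ ≈ 0.929.
p = a·p₁ + b·p₂ ≈ (-0.256, -0.620, 0.741); φ = arcsin(p_z) ≈ 47.86°, λ = atan2(p_y, p_x) ≈ -112.47°.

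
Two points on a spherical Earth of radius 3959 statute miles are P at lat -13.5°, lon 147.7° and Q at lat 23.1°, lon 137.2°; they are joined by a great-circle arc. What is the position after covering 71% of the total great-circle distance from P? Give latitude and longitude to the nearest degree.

The haversine formula gives a central angle δ ≈ 0.664 rad (38.0°) between the endpoints.
Interpolate at f = 0.71 with slerp weights a = sin((1−f)δ)/sin δ ≈ 0.310, b = sin(fδ)/sin δ ≈ 0.737.
p = a·p₁ + b·p₂ ≈ (-0.753, 0.622, 0.217); φ = arcsin(p_z) ≈ 12.51°, λ = atan2(p_y, p_x) ≈ 140.43°.

≈ lat 13°, lon 140°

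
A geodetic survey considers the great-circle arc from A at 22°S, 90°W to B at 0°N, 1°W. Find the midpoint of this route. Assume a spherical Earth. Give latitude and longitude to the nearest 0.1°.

The haversine formula gives a central angle δ ≈ 1.555 rad (89.1°) between the endpoints.
Interpolate at f = 1/2 with slerp weights a = sin((1−f)δ)/sin δ ≈ 0.701, b = sin(fδ)/sin δ ≈ 0.701.
p = a·p₁ + b·p₂ ≈ (0.701, -0.663, -0.263); φ = arcsin(p_z) ≈ -15.23°, λ = atan2(p_y, p_x) ≈ -43.37°.

≈ 15.2°S, 43.4°W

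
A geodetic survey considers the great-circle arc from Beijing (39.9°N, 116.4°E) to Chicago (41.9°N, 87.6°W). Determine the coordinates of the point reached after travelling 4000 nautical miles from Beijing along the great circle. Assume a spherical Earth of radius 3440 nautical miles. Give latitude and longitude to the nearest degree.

Write both endpoints as unit vectors p₁, p₂ with components (cos φ cos λ, cos φ sin λ, sin φ).
The central angle between the endpoints is δ = arccos(p₁·p₂) ≈ 1.664 rad (95.4°). The total great-circle distance is δ·R ≈ 1.664 × 3440 ≈ 5725 nmi, so the target fraction is f = 4000/5725 ≈ 0.699.
Interpolate at f ≈ 0.699 with slerp weights a = sin((1−f)δ)/sin δ ≈ 0.483, b = sin(fδ)/sin δ ≈ 0.922.
p = a·p₁ + b·p₂ ≈ (-0.136, -0.354, 0.925); φ = arcsin(p_z) ≈ 67.72°, λ = atan2(p_y, p_x) ≈ -111.01°.

≈ 68°N, 111°W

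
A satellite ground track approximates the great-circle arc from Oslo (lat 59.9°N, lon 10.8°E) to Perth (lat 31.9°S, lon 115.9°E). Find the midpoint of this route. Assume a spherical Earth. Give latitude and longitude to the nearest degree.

Write both endpoints as unit vectors p₁, p₂ with components (cos φ cos λ, cos φ sin λ, sin φ).
The central angle between the endpoints is δ = arccos(p₁·p₂) ≈ 2.175 rad (124.6°).
Interpolate at f = 1/2 with slerp weights a = sin((1−f)δ)/sin δ ≈ 1.076, b = sin(fδ)/sin δ ≈ 1.076.
p = a·p₁ + b·p₂ ≈ (0.131, 0.923, 0.362); φ = arcsin(p_z) ≈ 21.24°, λ = atan2(p_y, p_x) ≈ 81.92°.

≈ lat 21°N, lon 82°E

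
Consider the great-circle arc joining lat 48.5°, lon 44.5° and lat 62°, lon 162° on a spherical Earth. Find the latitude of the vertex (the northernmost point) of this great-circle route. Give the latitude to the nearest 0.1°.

≈ 71.2°

The great circle lies in the plane with unit normal n̂ = (p₁ × p₂)/|p₁ × p₂|.
Here n̂_z ≈ +0.323; the vertex latitude is φ_max = arccos|n̂_z| ≈ 71.2°.
Check via Clairaut: cos φ_max = |cos φ₁| · sin C = cos(48.5°)·sin(29.1°) ≈ 0.323, again giving ≈ 71.2°.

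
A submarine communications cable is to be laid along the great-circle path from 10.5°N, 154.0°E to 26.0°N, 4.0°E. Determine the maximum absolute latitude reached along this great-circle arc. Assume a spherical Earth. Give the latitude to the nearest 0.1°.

The great circle lies in the plane with unit normal n̂ = (p₁ × p₂)/|p₁ × p₂|.
Here n̂_z ≈ -0.607; the vertex latitude is φ_max = arccos|n̂_z| ≈ 52.6°.

≈ 52.6°N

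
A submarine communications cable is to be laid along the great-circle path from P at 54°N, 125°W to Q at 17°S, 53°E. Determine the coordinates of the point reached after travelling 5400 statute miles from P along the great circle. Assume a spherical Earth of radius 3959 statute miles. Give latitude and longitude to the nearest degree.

From cos δ = sin φ₁ sin φ₂ + cos φ₁ cos φ₂ cos Δλ, the central angle is δ ≈ 2.495 rad (143.0°). The total great-circle distance is δ·R ≈ 2.495 × 3959 ≈ 9879 mi, so the target fraction is f = 5400/9879 ≈ 0.547.
Interpolate at f ≈ 0.547 with slerp weights a = sin((1−f)δ)/sin δ ≈ 1.503, b = sin(fδ)/sin δ ≈ 1.625.
p = a·p₁ + b·p₂ ≈ (0.429, 0.518, 0.741); φ = arcsin(p_z) ≈ 47.77°, λ = atan2(p_y, p_x) ≈ 50.37°.

≈ 48°N, 50°E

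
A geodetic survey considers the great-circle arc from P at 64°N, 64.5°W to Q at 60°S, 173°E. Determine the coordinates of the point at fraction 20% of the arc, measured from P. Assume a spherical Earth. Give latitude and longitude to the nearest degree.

From cos δ = sin φ₁ sin φ₂ + cos φ₁ cos φ₂ cos Δλ, the central angle is δ ≈ 2.682 rad (153.7°).
Interpolate at f = 0.20 with slerp weights a = sin((1−f)δ)/sin δ ≈ 1.892, b = sin(fδ)/sin δ ≈ 1.152.
p = a·p₁ + b·p₂ ≈ (-0.215, -0.678, 0.703); φ = arcsin(p_z) ≈ 44.65°, λ = atan2(p_y, p_x) ≈ -107.55°.

≈ 45°N, 108°W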